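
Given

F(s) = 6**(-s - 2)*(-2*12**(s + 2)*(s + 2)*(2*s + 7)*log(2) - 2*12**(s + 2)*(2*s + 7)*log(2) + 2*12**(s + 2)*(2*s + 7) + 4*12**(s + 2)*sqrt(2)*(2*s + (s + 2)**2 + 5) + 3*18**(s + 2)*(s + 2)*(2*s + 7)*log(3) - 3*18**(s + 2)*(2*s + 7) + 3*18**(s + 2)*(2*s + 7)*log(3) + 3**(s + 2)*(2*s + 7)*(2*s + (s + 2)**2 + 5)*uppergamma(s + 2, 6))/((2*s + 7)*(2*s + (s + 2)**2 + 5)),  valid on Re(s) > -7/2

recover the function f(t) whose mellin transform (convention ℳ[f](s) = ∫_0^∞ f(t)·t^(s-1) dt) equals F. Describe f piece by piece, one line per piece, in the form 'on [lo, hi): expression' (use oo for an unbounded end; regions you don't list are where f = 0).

on [0, 2): t**(7/2)
on [2, 3): t**3*log(t)
on [3, oo): t**2*exp(-2*t)

strip the shared t-power: t**(5/2) on [0, 2); t**2*log(t) on [2, 3); t*exp(-2*t) on [3, ∞)
peel off the shared t-power: t**(3/2) on [0, 2); t*log(t) on [2, 3); exp(-2*t) on [3, ∞)
along the cuts 2, 3, ℳ[f](s) splits into 3 integrals
[0, 2) adds the kernel integral of t**(7/2)
on [2, 3): add ∫ t**3*log(t)·t^(s-1) dt
on [3, ∞) integrate f = t**2*exp(-2*t) against the kernel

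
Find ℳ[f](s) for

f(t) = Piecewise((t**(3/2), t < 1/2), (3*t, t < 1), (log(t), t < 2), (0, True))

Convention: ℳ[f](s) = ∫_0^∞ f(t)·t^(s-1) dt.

cuts at 1/2, 1: linearity sums the 3 kernel integrals
for t in [0, 1/2): the term is ∫ t**(3/2)·t^(s-1)
[1/2, 1) adds the kernel integral of 3*t
piece [1, 2): integrate log(t) against the kernel

(-2*2**(2*s)*(s + 1)*(2*s + 3) + 6*2**s*s**2*(2*s + 3) + 2*2**s*(s + 1)*(2*s + 3) + 4**s*s*(s + 1)*(2*s + 3)*log(4) + sqrt(2)*s**2*(s + 1) - 3*s**2*(2*s + 3))/(2*2**s*s**2*(s + 1)*(2*s + 3))
  Re(s) > -3/2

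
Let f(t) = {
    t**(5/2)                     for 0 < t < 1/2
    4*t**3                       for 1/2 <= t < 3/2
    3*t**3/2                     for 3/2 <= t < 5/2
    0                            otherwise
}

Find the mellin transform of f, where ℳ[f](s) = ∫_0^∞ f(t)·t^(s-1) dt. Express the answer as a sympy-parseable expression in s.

(135*3**s*(2*s + 5) + 375*5**s*(2*s + 5) - 16*s + 4*sqrt(2)*(s + 3) - 40)/(16*2**s*(s + 3)*(2*s + 5))
  Re(s) > -5/2

decompose at 1/2, 3/2; ℳ[f](s) sums the 3 pieces' integrals
segment 0 to 1/2 holds t**(5/2); add its integral
piece [1/2, 3/2): integrate 4*t**3 against the kernel
∫ over [3/2, 5/2) of 3*t**3/2·t^(s-1) joins the sum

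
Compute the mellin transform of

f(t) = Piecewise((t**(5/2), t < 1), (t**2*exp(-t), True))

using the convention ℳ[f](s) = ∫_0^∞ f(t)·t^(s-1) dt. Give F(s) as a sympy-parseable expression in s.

((2*s + 5)*uppergamma(s + 2, 1) + 2)/(2*s + 5)
  Re(s) > -5/2

the shared t-power comes off first: t**(3/2) on [0, 1); t*exp(-t) on [1, ∞)
strip the shared t-power: sqrt(t) on [0, 1); exp(-t) on [1, ∞)
cuts at 1: linearity sums the 2 kernel integrals
over [0, 1), the kernel integral of t**(5/2) enters the sum
over [1, ∞), the kernel integral of t**2*exp(-t) enters the sum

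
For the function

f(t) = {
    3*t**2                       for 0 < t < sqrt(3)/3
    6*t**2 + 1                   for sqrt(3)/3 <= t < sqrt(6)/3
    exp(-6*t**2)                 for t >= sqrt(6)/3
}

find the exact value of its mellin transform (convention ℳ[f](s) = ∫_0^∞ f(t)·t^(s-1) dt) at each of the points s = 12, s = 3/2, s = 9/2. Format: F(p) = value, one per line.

F(12) = 643*exp(-4)/11664 + 73/2268
F(3/2) = -20*3**(1/4)/63 + 6**(1/4)*uppergamma(3/4, 4)/12 + 38*2**(3/4)*3**(1/4)/63
F(9/2) = -44*3**(3/4)/3159 + 6**(3/4)*uppergamma(9/4, 4)/432 + 392*2**(1/4)*3**(3/4)/3159

back out the power substitution: 3*t on [0, 1/3); 6*t + 1 on [1/3, 2/3); exp(-6*t) on [2/3, ∞)
remove the common scale on t first: t on [0, 1); 2*t + 1 on [1, 2); exp(-2*t) on [2, ∞)
linearity at sqrt(3)/3, sqrt(6)/3 turns ℳ[f](s) into 3 summed integrals
over [0, sqrt(3)/3), the kernel integral of 3*t**2 enters the sum
[sqrt(3)/3, sqrt(6)/3) adds the kernel integral of (6*t**2 + 1)
the [sqrt(6)/3, ∞) slice contributes ∫ exp(-6*t**2)·t^(s-1) dt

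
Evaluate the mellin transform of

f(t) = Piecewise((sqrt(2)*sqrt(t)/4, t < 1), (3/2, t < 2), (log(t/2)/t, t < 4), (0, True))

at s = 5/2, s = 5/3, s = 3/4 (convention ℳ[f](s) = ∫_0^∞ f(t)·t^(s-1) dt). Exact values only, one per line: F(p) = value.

invert the shared t-power to get sqrt(2)*t**(3/2)/4 on [0, 1); 3*t/2 on [1, 2); log(t/2) on [2, 4)
the common scale on t comes off first: t**(3/2) on [0, 1/2); 3*t on [1/2, 1); log(t) on [1, 2)
along the cuts 1, 2, ℳ[f](s) splits into 3 integrals
segment [0, 1) carries sqrt(2)*sqrt(t)/4; integrate it
∫ 3/2·t^(s-1) over [1, 2)
segment [2, 4) carries log(t/2)/t; integrate it

F(5/2) = -187/45 + 16*log(2)/3 + 607*sqrt(2)/180
F(5/3) = -9*2**(1/3)/2 - 9/10 + 3*sqrt(2)/26 + 3*2**(1/3)*log(2) + 81*2**(2/3)/20
F(3/4) = -39*sqrt(2)/5 - 2 - 2*sqrt(2)*log(2) + 10*2**(3/4)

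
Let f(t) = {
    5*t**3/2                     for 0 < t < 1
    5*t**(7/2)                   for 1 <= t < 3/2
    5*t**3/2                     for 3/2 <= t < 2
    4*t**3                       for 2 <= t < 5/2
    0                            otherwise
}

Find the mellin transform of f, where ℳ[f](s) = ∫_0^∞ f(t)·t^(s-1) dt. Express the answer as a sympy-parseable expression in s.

(-3*2**(s + 3)*(2*s + 7) - 5*(3/2)**(s + 3)*(2*s + 7) + 20*(3/2)**(s + 7/2)*(s + 3) + 8*(5/2)**(s + 3)*(2*s + 7) - 10*s - 25)/(2*(s + 3)*(2*s + 7))
  Re(s) > -3

breakpoints 1, 3/2, 2: one integral from each of the 4 segments
the [0, 1) slice contributes ∫ 5*t**3/2·t^(s-1) dt
between 1 and 3/2 the integrand is 5*t**(7/2)·t^(s-1)
over [3/2, 2), the kernel integral of 5*t**3/2 enters the sum
piece [2, 5/2): integrate 4*t**3 against the kernel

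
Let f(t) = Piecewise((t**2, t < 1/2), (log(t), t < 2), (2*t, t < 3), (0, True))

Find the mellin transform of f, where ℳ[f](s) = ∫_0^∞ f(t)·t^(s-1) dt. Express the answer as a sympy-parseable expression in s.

(-16*2**(2*s)*s**2*(s + 2) + 4*2**(2*s)*s*(s + 1)*(s + 2)*log(2) - 4*2**(2*s)*(s + 1)*(s + 2) + 24*6**s*s**2*(s + 2) + s**2*(s + 1) + 4*s*(s + 1)*(s + 2)*log(2) + 4*(s + 1)*(s + 2))/(4*2**s*s**2*(s + 1)*(s + 2))
  Re(s) > -2

summing 3 kernel integrals split by 1/2, 2 yields ℳ[f](s)
on [0, 1/2) integrate f = t**2 against the kernel
over [1/2, 2), the kernel integral of log(t) enters the sum
piece [2, 3): integrate 2*t against the kernel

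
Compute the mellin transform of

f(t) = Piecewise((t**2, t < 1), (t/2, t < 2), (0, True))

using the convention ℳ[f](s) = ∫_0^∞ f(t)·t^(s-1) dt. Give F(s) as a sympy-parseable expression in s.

undo the shared t-power: t on [0, 1); 1/2 on [1, 2)
treat the 2 regions marked off by 1 separately and sum
segment 0 to 1 holds t**2; add its integral
segment [1, 2) carries t/2; integrate it

(2**(s + 1)*(s + 2) + s)/(2*(s + 1)*(s + 2))
  Re(s) > -2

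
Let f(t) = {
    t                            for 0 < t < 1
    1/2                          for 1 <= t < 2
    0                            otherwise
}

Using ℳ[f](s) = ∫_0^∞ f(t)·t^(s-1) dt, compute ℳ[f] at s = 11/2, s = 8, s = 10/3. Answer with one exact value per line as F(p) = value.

f breaks at 1 into 2 integrals to sum
for t in [0, 1): the term is ∫ t·t^(s-1)
on [1, 2) integrate f = 1/2 against the kernel

F(11/2) = 9/143 + 32*sqrt(2)/11
F(8) = 2311/144
F(10/3) = 21/260 + 6*2**(1/3)/5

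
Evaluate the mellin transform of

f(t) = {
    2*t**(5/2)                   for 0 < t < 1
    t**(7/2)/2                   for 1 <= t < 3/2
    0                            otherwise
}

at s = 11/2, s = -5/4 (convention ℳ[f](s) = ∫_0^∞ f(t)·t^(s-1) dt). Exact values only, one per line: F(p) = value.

slice at 1, transform all 2 pieces, and sum them
∫ over [0, 1) of 2*t**(5/2)·t^(s-1) joins the sum
on [1, 3/2) integrate f = t**(7/2)/2 against the kernel

F(11/2) = 21475/9216
F(-5/4) = 2**(3/4)*3**(1/4)/4 + 62/45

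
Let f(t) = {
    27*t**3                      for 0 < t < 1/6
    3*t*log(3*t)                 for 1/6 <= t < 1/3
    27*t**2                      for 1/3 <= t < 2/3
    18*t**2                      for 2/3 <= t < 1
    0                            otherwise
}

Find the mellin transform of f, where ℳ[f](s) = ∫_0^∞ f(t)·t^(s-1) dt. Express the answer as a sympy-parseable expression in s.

back out the common scale on t: t**3 on [0, 1/2); t*log(t) on [1/2, 1); 3*t**2 on [1, 2); …
reversing the shared t-power: t on [0, 1/2); log(t)/t on [1/2, 1); 3 on [1, 2); …
treat the 4 regions marked off by 1/6, 1/3, 2/3 separately and sum
between 0 and 1/6 the integrand is 27*t**3·t^(s-1)
on [1/6, 1/3): add ∫ 3*t*log(3*t)·t^(s-1) dt
on [1/3, 2/3) integrate f = 27*t**2 against the kernel
segment 2/3 to 1 holds 18*t**2; add its integral

(32*2**(2*s)*(s + 3)*(2*s - (s + 2)**2 + 3) + 8*2**s*(s + 2)*(s + 3) - 24*2**s*(s + 3)*(2*s - (s + 2)**2 + 3) + 144*6**s*(s + 3)*(2*s - (s + 2)**2 + 3) - 4*(s + 2)**2*(s + 3)*log(2) - 4*(s + 2)*(s + 3) + 4*(s + 2)*(s + 3)*log(2) + (s + 2)*(2*s - (s + 2)**2 + 3))/(8*6**s*(s + 2)*(s + 3)*(2*s - (s + 2)**2 + 3))
  Re(s) > -3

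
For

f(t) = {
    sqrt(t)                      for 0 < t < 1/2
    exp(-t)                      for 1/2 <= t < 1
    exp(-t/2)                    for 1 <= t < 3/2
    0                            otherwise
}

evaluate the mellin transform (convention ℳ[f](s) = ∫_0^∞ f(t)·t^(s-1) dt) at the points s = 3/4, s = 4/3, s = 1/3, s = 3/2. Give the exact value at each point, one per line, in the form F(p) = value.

cuts at 1/2, 1: linearity sums the 3 kernel integrals
piece [0, 1/2): integrate sqrt(t) against the kernel
piece [1/2, 1): integrate exp(-t) against the kernel
on [1, 3/2): add ∫ exp(-t/2)·t^(s-1) dt

F(3/4) = -2**(3/4)*uppergamma(3/4, 3/4) - uppergamma(3/4, 1) + 2**(3/4)/5 + uppergamma(3/4, 1/2) + 2**(3/4)*uppergamma(3/4, 1/2)
F(4/3) = -2*2**(1/3)*uppergamma(4/3, 3/4) - uppergamma(4/3, 1) + 3*2**(1/6)/22 + uppergamma(4/3, 1/2) + 2*2**(1/3)*uppergamma(4/3, 1/2)
F(1/3) = -2**(1/3)*uppergamma(1/3, 3/4) - uppergamma(1/3, 1) + uppergamma(1/3, 1/2) + 3*2**(1/6)/5 + 2**(1/3)*uppergamma(1/3, 1/2)
F(3/2) = -sqrt(6)*exp(-3/4) - sqrt(2)*sqrt(pi)*erfc(sqrt(3)/2) - exp(-1) - sqrt(pi)*erfc(1)/2 + 1/8 + sqrt(pi)*erfc(sqrt(2)/2)/2 + sqrt(2)*exp(-1/2)/2 + sqrt(2)*sqrt(pi)*erfc(sqrt(2)/2) + 2*exp(-1/2)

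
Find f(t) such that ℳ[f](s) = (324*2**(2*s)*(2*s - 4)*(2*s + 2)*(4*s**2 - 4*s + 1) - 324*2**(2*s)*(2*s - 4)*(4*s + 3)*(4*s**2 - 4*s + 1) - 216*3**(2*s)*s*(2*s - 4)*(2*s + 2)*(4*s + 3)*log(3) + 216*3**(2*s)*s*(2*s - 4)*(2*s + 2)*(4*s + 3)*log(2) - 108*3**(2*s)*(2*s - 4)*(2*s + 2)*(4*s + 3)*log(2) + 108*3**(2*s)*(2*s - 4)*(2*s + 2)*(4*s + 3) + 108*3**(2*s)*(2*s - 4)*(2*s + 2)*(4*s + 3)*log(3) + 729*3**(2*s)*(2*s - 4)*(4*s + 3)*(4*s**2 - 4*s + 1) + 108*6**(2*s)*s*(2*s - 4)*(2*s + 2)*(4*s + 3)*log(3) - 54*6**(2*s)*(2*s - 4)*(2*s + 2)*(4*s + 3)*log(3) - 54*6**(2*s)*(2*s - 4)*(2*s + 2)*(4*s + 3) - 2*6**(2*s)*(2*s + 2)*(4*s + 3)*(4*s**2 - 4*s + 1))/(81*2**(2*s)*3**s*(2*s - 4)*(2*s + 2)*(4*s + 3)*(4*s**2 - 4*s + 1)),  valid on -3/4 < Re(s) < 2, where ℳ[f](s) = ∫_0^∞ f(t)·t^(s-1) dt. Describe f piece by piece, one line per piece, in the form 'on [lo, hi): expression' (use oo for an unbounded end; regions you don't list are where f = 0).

on [0, 1/3): 3**(3/4)*t**(3/4)
on [1/3, 3/4): 6*t
on [3/4, 3): sqrt(3)*log(sqrt(3)*sqrt(t))/(3*sqrt(t))
on [3, oo): 1/(9*t**2)

undo the common scale on t: t**(3/4) on [0, 1); 2*t on [1, 9/4); log(sqrt(t))/sqrt(t) on [9/4, 9); …
remove the power substitution first: t**(3/2) on [0, 1); 2*t**2 on [1, 3/2); log(t)/t on [3/2, 3); …
treat the 4 regions marked off by 1/3, 3/4, 3 separately and sum
[0, 1/3) adds the kernel integral of 3**(3/4)*t**(3/4)
[1/3, 3/4) adds the kernel integral of 6*t
on [3/4, 3): add ∫ sqrt(3)*log(sqrt(3)*sqrt(t))/(3*sqrt(t))·t^(s-1) dt
segment 3 to ∞ holds 1/(9*t**2); add its integral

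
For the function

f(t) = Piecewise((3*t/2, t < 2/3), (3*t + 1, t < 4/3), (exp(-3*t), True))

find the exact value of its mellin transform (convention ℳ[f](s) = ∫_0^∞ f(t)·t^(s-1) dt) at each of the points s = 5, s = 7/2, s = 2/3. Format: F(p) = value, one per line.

F(5) = 824*exp(-4)/243 + 13136/3645
F(7/2) = sqrt(6)*(sqrt(2)*(945*sqrt(pi)*exp(4)*erfc(2) + 29988)/81648 + (-4096 + 75776*sqrt(2))*exp(4)/81648)*exp(-4)
F(2/3) = 6**(1/3)*(-21*2**(1/3) + 5*2**(2/3)*uppergamma(2/3, 4) + 78)/30

peel off the common scale on t: t on [0, 1); 2*t + 1 on [1, 2); exp(-2*t) on [2, ∞)
decompose at 2/3, 4/3; ℳ[f](s) sums the 3 pieces' integrals
on [0, 2/3): add ∫ 3*t/2·t^(s-1) dt
segment [2/3, 4/3) carries (3*t + 1); integrate it
for t in [4/3, ∞): the term is ∫ exp(-3*t)·t^(s-1)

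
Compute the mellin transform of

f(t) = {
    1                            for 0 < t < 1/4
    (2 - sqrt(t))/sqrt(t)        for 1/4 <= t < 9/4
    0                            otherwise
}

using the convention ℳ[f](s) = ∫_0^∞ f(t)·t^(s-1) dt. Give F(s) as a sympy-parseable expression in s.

(3**(2*s) + 2*9**s*s/3 - 4*s - 2)/(4**s*s*(2*s - 1))
  Re(s) > 0

undo the power substitution: 1 on [0, 1/2); (2 - t)/t on [1/2, 3/2)
peel off the shared t-power: t on [0, 1/2); 2 - t on [1/2, 3/2)
along the cuts 1/4, ℳ[f](s) splits into 2 integrals
for t in [0, 1/4): the term is ∫ 1·t^(s-1)
[1/4, 9/4) adds the kernel integral of (2 - sqrt(t))/sqrt(t)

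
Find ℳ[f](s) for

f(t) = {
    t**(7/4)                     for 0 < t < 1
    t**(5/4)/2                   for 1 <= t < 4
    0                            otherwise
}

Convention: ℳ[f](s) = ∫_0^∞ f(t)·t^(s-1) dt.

undo the power substitution: t**(7/2) on [0, 1); t**(5/2)/2 on [1, 2)
reversing the shared t-power: t**(3/2) on [0, 1); sqrt(t)/2 on [1, 2)
peel off the shared t-power: t on [0, 1); 1/2 on [1, 2)
the 2 pieces separated at 1 each add one integral
for t in [0, 1): the term is ∫ t**(7/4)·t^(s-1)
segment 1 to 4 holds t**(5/4)/2; add its integral

2*(2**(2*s + 5/2)*(4*s + 7) + 4*s + 3)/((4*s + 5)*(4*s + 7))
  Re(s) > -7/4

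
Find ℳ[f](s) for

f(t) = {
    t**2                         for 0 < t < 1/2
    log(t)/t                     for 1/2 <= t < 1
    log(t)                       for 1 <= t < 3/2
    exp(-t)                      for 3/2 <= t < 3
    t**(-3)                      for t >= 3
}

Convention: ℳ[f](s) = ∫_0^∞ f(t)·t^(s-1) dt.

treat the 5 regions marked off by 1/2, 1, 3/2, 3 separately and sum
∫ over [0, 1/2) of t**2·t^(s-1) joins the sum
over [1/2, 1), the kernel integral of log(t)/t enters the sum
on [1, 3/2) integrate f = log(t) against the kernel
on [3/2, 3) integrate f = exp(-t) against the kernel
on [3, ∞): add ∫ t**(-3)·t^(s-1) dt

(108*2**s*s**2*(s - 3)*(s + 2)*(s**2 - 2*s + 1)*uppergamma(s, 3/2) - 108*2**s*s**2*(s - 3)*(s + 2)*(s**2 - 2*s + 1)*uppergamma(s, 3) - 108*2**s*s**2*(s - 3)*(s + 2) + 108*2**s*(s - 3)*(s + 2)*(s**2 - 2*s + 1) - 108*3**s*s*(s - 3)*(s + 2)*(s**2 - 2*s + 1)*log(2) + 108*3**s*s*(s - 3)*(s + 2)*(s**2 - 2*s + 1)*log(3) - 108*3**s*(s - 3)*(s + 2)*(s**2 - 2*s + 1) - 4*6**s*s**2*(s + 2)*(s**2 - 2*s + 1) + 216*s**3*(s - 3)*(s + 2)*log(2) - 216*s**2*(s - 3)*(s + 2)*log(2) + 216*s**2*(s - 3)*(s + 2) + 27*s**2*(s - 3)*(s**2 - 2*s + 1))/(108*2**s*s**2*(s - 3)*(s + 2)*(s**2 - 2*s + 1))
  -2 < Re(s) < 3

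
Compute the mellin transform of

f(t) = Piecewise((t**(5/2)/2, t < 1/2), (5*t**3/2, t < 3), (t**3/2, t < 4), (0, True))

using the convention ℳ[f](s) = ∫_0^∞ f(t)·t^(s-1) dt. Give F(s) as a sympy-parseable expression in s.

linearity at 1/2, 3 turns ℳ[f](s) into 3 summed integrals
on [0, 1/2): add ∫ t**(5/2)/2·t^(s-1) dt
∫ over [1/2, 3) of 5*t**3/2·t^(s-1) joins the sum
for t in [3, 4): the term is ∫ t**3/2·t^(s-1)

(512*2**(2*s)*(2*s + 5) + 2*2**(1/2 - s)*(s + 3) + 864*3**s*(2*s + 5) - 5*(2*s + 5)/2**s)/(16*(s + 3)*(2*s + 5))
  Re(s) > -5/2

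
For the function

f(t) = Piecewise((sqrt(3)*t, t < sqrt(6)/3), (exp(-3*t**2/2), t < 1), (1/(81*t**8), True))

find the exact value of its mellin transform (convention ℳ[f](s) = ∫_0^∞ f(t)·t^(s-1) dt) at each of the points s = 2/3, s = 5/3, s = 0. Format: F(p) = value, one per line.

F(2/3) = 3**(2/3)*(-2**(1/3)*uppergamma(1/3, 3/2)/6 + 3**(1/3)/1782 + 2**(1/3)*uppergamma(1/3, 1)/6 + 2**(5/6)/5)
F(5/3) = 3**(1/6)*(-2**(5/6)*uppergamma(5/6, 3/2)/6 + 3**(5/6)/1539 + 2**(5/6)*uppergamma(5/6, 1)/6 + 2**(1/3)/4)
F(0) = Ei(-3/2)/2 + 1/648 - Ei(-1)/2 + sqrt(2)

back out the power substitution: sqrt(3)*sqrt(t) on [0, 2/3); exp(-3*t/2) on [2/3, 1); 1/(81*t**4) on [1, ∞)
reversing the common scale on t: sqrt(t) on [0, 2); exp(-t/2) on [2, 3); t**(-4) on [3, ∞)
cuts at sqrt(6)/3, 1: linearity sums the 3 kernel integrals
on [0, sqrt(6)/3): add ∫ sqrt(3)*t·t^(s-1) dt
the [sqrt(6)/3, 1) slice contributes ∫ exp(-3*t**2/2)·t^(s-1) dt
∫ over [1, ∞) of 1/(81*t**8)·t^(s-1) joins the sum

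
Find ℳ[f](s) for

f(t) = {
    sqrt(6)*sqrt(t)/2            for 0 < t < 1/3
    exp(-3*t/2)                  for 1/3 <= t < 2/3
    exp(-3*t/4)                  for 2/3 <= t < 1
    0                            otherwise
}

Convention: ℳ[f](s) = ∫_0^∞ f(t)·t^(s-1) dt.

undo the common scale on t: sqrt(t) on [0, 1/2); exp(-t) on [1/2, 1); exp(-t/2) on [1, 3/2)
summing 3 kernel integrals split by 1/3, 2/3 yields ℳ[f](s)
∫ sqrt(6)*sqrt(t)/2·t^(s-1) over [0, 1/3)
[1/3, 2/3) adds the kernel integral of exp(-3*t/2)
∫ exp(-3*t/4)·t^(s-1) over [2/3, 1)

(2**s*(2*s + 1)*uppergamma(s, 1/2) - 2**s*(2*s + 1)*uppergamma(s, 1) + 4**s*(2*s + 1)*uppergamma(s, 1/2) - 4**s*(2*s + 1)*uppergamma(s, 3/4) + sqrt(2))/(3**s*(2*s + 1))
  Re(s) > -1/2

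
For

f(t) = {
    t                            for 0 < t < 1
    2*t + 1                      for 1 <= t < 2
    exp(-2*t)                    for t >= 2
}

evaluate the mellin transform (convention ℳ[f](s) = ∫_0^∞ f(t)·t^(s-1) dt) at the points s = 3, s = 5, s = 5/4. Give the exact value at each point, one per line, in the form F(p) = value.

F(3) = 13*exp(-4)/4 + 121/12
F(5) = 103*exp(-4)/4 + 821/30
F(5/4) = -56/45 + 2**(3/4)*uppergamma(5/4, 4)/4 + 232*2**(1/4)/45

the 3 pieces separated at 1, 2 each add one integral
∫ over [0, 1) of t·t^(s-1) joins the sum
the [1, 2) slice contributes ∫ (2*t + 1)·t^(s-1) dt
segment [2, ∞) carries exp(-2*t); integrate it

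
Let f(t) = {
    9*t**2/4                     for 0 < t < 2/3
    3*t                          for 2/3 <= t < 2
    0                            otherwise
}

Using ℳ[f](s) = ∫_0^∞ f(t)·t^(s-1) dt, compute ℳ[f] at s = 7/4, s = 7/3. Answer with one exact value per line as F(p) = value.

F(7/4) = 8*2**(3/4)*(810 - 19*3**(1/4))/1485
F(7/3) = 4*2**(1/3)*(1053 - 8*3**(2/3))/585

remove the common scale on t first: t**2 on [0, 1); 2*t on [1, 3)
peel off the shared t-power: t**(3/2) on [0, 1); 2*sqrt(t) on [1, 3)
along the cuts 2/3, ℳ[f](s) splits into 2 integrals
[0, 2/3) adds the kernel integral of 9*t**2/4
∫ over [2/3, 2) of 3*t·t^(s-1) joins the sum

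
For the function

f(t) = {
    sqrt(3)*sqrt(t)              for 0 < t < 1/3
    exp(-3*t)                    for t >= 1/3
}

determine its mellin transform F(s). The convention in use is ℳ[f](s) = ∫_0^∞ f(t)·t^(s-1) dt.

((2*s + 1)*uppergamma(s, 1) + 2)/(3**s*(2*s + 1))
  Re(s) > -1/2

peel off the common scale on t: sqrt(t) on [0, 1); exp(-t) on [1, ∞)
split f at 1/3: ℳ[f](s) collects 2 kernel integrals
piece [0, 1/3): integrate sqrt(3)*sqrt(t) against the kernel
piece [1/3, ∞): integrate exp(-3*t) against the kernel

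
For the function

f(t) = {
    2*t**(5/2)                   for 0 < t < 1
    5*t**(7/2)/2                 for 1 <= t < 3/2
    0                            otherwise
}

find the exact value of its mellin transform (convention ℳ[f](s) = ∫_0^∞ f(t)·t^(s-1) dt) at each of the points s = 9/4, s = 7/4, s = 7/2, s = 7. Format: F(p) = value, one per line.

F(9/4) = -6/437 + 1215*2**(1/4)*3**(3/4)/736
F(7/4) = -2/357 + 405*2**(3/4)*3**(1/4)/224
F(7/2) = 32677/5376
F(7) = -11/399 + 98415*sqrt(6)/14336

f breaks at 1 into 2 integrals to sum
on [0, 1): add ∫ 2*t**(5/2)·t^(s-1) dt
∫ 5*t**(7/2)/2·t^(s-1) over [1, 3/2)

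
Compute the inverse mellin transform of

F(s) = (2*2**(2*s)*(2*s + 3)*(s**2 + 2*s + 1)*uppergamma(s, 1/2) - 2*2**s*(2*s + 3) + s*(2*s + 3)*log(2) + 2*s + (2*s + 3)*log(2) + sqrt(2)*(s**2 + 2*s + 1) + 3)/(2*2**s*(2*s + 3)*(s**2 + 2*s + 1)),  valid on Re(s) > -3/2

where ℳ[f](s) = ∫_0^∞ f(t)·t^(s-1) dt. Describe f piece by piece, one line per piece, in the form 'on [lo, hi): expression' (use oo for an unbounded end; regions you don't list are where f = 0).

on [0, 1/2): t**(3/2)
on [1/2, 1): t*log(t)
on [1, oo): exp(-t/2)

integrate the 3 segments split at 1/2, 1, then add the results
between 0 and 1/2 the integrand is t**(3/2)·t^(s-1)
on [1/2, 1): add ∫ t*log(t)·t^(s-1) dt
∫ exp(-t/2)·t^(s-1) over [1, ∞)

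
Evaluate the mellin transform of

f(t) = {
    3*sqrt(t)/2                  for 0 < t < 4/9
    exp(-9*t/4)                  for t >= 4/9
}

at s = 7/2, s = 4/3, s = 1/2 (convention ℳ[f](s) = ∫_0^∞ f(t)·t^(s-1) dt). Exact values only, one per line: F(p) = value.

back out the common scale on t: sqrt(3)*sqrt(t)/2 on [0, 4/3); exp(-3*t/4) on [4/3, ∞)
back out the common scale on t: sqrt(2)*sqrt(t)/2 on [0, 2); exp(-t/2) on [2, ∞)
undo the common scale on t: sqrt(t) on [0, 1); exp(-t) on [1, ∞)
cuts at 4/9: linearity sums the 2 kernel integrals
for t in [0, 4/9): the term is ∫ 3*sqrt(t)/2·t^(s-1)
on [4/9, ∞) integrate f = exp(-9*t/4) against the kernel

F(7/2) = 32/2187 + 80*sqrt(pi)*erfc(1)/729 + 928*exp(-1)/2187
F(4/3) = 4*12**(1/3)*(11*uppergamma(4/3, 1) + 6)/297
F(1/2) = 2*sqrt(pi)*erfc(1)/3 + 2/3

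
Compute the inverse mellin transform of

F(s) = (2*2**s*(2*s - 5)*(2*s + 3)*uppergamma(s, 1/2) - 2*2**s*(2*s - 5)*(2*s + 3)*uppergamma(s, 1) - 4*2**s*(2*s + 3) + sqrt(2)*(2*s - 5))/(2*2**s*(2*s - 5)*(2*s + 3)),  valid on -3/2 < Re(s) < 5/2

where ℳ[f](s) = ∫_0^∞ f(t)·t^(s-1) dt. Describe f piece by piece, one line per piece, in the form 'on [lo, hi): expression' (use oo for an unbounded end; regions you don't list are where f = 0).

breakpoints 1/2, 1: one integral from each of the 3 segments
over [0, 1/2), the kernel integral of t**(3/2) enters the sum
for t in [1/2, 1): the term is ∫ exp(-t)·t^(s-1)
piece [1, ∞): integrate t**(-5/2) against the kernel

on [0, 1/2): t**(3/2)
on [1/2, 1): exp(-t)
on [1, oo): t**(-5/2)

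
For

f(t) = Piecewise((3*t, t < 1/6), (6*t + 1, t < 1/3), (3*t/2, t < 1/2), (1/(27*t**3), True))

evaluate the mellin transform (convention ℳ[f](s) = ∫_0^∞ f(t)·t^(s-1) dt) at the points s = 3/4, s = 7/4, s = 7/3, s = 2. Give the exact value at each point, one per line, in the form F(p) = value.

back out the common scale on t: 2*t on [0, 1/4); 4*t + 1 on [1/4, 1/2); t on [1/2, 3/4); …
reversing the common scale on t: t on [0, 1/2); 2*t + 1 on [1/2, 1); t/2 on [1, 3/2); …
cuts at 1/6, 1/3, 1/2: linearity sums the 4 kernel integrals
piece [0, 1/6): integrate 3*t against the kernel
for t in [1/6, 1/3): the term is ∫ (6*t + 1)·t^(s-1)
the [1/3, 1/2) slice contributes ∫ 3*t/2·t^(s-1) dt
for t in [1/2, ∞): the term is ∫ 1/(27*t**3)·t^(s-1)

F(3/4) = 6**(1/4)*(-2754 + 953*3**(3/4) + 3726*2**(3/4))/10206
F(7/4) = 6**(1/4)*(-2610 + 5299*3**(3/4) + 7740*2**(3/4))/124740
F(7/3) = 6**(2/3)*(-162 + 984*2**(1/3) + 1687*3**(1/3))/60480
F(2) = 11/48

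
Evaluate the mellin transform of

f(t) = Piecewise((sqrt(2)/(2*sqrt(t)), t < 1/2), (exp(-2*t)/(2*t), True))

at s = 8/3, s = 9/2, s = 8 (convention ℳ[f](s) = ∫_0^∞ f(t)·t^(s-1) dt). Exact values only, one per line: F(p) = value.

F(8/3) = 2**(1/3)*(6 + 13*uppergamma(5/3, 1))/104
F(9/2) = sqrt(2)*(E*(2 + 15*sqrt(pi)*erfc(1)) + 58)*exp(-1)/256
F(8) = 1/1920 + 1957*exp(-1)/256

undo the common scale on t: 1/sqrt(t) on [0, 1); exp(-t)/t on [1, ∞)
back out the shared t-power: sqrt(t) on [0, 1); exp(-t) on [1, ∞)
integrate the 2 segments split at 1/2, then add the results
∫ sqrt(2)/(2*sqrt(t))·t^(s-1) over [0, 1/2)
between 1/2 and ∞ the integrand is exp(-2*t)/(2*t)·t^(s-1)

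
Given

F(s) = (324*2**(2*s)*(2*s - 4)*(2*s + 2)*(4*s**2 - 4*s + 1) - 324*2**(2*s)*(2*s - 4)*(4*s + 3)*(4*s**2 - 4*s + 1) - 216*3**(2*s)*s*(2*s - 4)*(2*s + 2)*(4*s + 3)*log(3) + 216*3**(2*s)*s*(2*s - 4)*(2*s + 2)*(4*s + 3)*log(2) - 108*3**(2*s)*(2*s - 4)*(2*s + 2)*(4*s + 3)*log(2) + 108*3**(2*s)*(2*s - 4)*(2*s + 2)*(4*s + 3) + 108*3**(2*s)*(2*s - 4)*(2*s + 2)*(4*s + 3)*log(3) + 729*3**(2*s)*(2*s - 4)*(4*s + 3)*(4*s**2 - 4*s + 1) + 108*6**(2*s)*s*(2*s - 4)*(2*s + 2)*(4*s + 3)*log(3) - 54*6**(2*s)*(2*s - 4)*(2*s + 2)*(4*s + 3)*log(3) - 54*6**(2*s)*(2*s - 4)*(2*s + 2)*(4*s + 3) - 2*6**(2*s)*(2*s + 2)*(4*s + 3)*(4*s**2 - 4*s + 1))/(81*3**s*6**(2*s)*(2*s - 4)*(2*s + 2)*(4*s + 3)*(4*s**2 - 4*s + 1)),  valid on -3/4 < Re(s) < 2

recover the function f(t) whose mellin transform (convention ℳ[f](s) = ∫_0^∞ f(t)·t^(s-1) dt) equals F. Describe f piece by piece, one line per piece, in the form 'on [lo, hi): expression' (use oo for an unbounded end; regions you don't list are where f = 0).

undo the common scale on t: 3*sqrt(3)*t**(3/4) on [0, 1/9); 18*t on [1/9, 1/4); log(3*sqrt(t))/(3*sqrt(t)) on [1/4, 1); …
the power substitution comes off first: 3*sqrt(3)*t**(3/2) on [0, 1/3); 18*t**2 on [1/3, 1/2); log(3*t)/(3*t) on [1/2, 1); …
strip the common scale on t: t**(3/2) on [0, 1); 2*t**2 on [1, 3/2); log(t)/t on [3/2, 3); …
f breaks at 1/27, 1/12, 1/3 into 4 integrals to sum
over [0, 1/27), the kernel integral of 9*3**(1/4)*t**(3/4) enters the sum
segment [1/27, 1/12) carries 54*t; integrate it
∫ over [1/12, 1/3) of sqrt(3)*log(3*sqrt(3)*sqrt(t))/(9*sqrt(t))·t^(s-1) joins the sum
piece [1/3, ∞): integrate 1/(729*t**2) against the kernel

on [0, 1/27): 9*3**(1/4)*t**(3/4)
on [1/27, 1/12): 54*t
on [1/12, 1/3): sqrt(3)*log(3*sqrt(3)*sqrt(t))/(9*sqrt(t))
on [1/3, oo): 1/(729*t**2)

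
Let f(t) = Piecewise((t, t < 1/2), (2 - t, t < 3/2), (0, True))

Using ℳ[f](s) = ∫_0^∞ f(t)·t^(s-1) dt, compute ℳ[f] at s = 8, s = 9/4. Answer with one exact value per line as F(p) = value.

F(8) = 9839/4608
F(9/4) = 2**(3/4)*(-34 + 225*3**(1/4))/468

f breaks at 1/2 into 2 integrals to sum
[0, 1/2) adds the kernel integral of t
segment [1/2, 3/2) carries (2 - t); integrate it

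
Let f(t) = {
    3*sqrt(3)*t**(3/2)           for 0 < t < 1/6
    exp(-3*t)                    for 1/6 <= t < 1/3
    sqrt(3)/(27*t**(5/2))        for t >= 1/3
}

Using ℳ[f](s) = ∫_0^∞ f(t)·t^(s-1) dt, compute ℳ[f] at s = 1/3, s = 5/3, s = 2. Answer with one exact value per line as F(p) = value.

F(1/3) = 3**(2/3)*(-286*uppergamma(1/3, 1) + 39*2**(1/6) + 132 + 286*uppergamma(1/3, 1/2))/858
F(5/3) = 3**(1/3)*(-760*uppergamma(5/3, 1) + 15*2**(5/6) + 760*uppergamma(5/3, 1/2) + 912)/6840
F(2) = -2*exp(-1)/9 + sqrt(2)/504 + exp(-1/2)/6 + 2/9

peel off the common scale on t: t**(3/2) on [0, 1/2); exp(-t) on [1/2, 1); t**(-5/2) on [1, ∞)
decompose at 1/6, 1/3; ℳ[f](s) sums the 3 pieces' integrals
between 0 and 1/6 the integrand is 3*sqrt(3)*t**(3/2)·t^(s-1)
segment [1/6, 1/3) carries exp(-3*t); integrate it
the [1/3, ∞) slice contributes ∫ sqrt(3)/(27*t**(5/2))·t^(s-1) dt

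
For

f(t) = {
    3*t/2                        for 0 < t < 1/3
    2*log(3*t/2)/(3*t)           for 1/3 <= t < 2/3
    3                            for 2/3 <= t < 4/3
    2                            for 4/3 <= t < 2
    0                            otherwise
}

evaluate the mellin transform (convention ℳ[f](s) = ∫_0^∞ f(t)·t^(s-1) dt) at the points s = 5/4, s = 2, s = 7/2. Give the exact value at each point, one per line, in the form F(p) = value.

undo the common scale on t: t on [0, 1/2); log(t)/t on [1/2, 1); 3 on [1, 2); …
along the cuts 1/3, 2/3, 4/3, ℳ[f](s) splits into 4 integrals
on [0, 1/3): add ∫ 3*t/2·t^(s-1) dt
on [1/3, 2/3) integrate f = 2*log(3*t/2)/(3*t) against the kernel
for t in [2/3, 4/3): the term is ∫ 3·t^(s-1)
on [4/3, 2) integrate f = 2 against the kernel

F(5/4) = 2*3**(3/4)*(-828*2**(1/4) + 72*sqrt(2) + 180*log(2) + 216*6**(1/4) + 725)/405
F(2) = 2*log(2)/9 + 217/54
F(7/2) = sqrt(3)*(-12816*sqrt(2) + 1260*log(2) + 58279 + 194400*sqrt(6))/127575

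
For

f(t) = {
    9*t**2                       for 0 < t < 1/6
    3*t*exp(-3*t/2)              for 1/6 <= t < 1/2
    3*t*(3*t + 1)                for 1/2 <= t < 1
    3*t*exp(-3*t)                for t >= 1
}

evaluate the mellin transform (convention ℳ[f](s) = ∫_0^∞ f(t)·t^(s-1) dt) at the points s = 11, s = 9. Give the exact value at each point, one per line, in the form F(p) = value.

F(11) = -4375739558903*exp(-3/4)/2239488 + 35548619933/37730893824 + 9897446*exp(-3)/2187 + 214975636319885*exp(-1/4)/181398528
F(9) = -2486215639*exp(-3/4)/62208 + 2477577947/2217093120 + 89884*exp(-3)/243 + 122145247909*exp(-1/4)/5038848

remove the common scale on t first: t**2 on [0, 1/2); t*exp(-t/2) on [1/2, 3/2); t*(t + 1) on [3/2, 3); …
undo the shared t-power: t on [0, 1/2); exp(-t/2) on [1/2, 3/2); t + 1 on [3/2, 3); …
along the cuts 1/6, 1/2, 1, ℳ[f](s) splits into 4 integrals
[0, 1/6) adds the kernel integral of 9*t**2
for t in [1/6, 1/2): the term is ∫ 3*t*exp(-3*t/2)·t^(s-1)
over [1/2, 1), the kernel integral of 3*t*(3*t + 1) enters the sum
piece [1, ∞): integrate 3*t*exp(-3*t) against the kernel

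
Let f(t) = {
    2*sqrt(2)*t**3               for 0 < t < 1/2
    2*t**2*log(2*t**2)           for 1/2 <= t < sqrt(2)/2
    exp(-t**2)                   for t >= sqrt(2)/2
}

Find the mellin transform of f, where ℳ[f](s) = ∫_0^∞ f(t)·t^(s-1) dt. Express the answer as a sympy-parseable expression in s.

back out the power substitution: 2*sqrt(2)*t**(3/2) on [0, 1/4); 2*t*log(2*t) on [1/4, 1/2); exp(-t) on [1/2, ∞)
undo the common scale on t: t**(3/2) on [0, 1/2); t*log(t) on [1/2, 1); exp(-t/2) on [1, ∞)
the 3 pieces separated at 1/2, sqrt(2)/2 each add one integral
∫ 2*sqrt(2)*t**3·t^(s-1) over [0, 1/2)
on [1/2, sqrt(2)/2): add ∫ 2*t**2*log(2*t**2)·t^(s-1) dt
segment [sqrt(2)/2, ∞) carries exp(-t**2); integrate it

(-2*2**(s/2)*(s + 3) + 2*2**s*(s + 3)*(s**2/4 + s + 1)*uppergamma(s/2, 1/2) + s*(s + 3)*log(2)/2 + s + (s + 3)*log(2) + sqrt(2)*(s**2/4 + s + 1) + 3)/(4*2**s*(s + 3)*(s**2/4 + s + 1))
  Re(s) > -3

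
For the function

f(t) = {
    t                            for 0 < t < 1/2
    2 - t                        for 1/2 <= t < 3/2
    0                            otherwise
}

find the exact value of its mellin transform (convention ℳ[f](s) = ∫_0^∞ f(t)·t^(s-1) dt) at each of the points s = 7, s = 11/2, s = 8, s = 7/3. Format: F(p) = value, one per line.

F(7) = 24039/14336
F(11/2) = -15*sqrt(2)/4576 + 4617*sqrt(6)/9152
F(8) = 9839/4608
F(7/3) = 3*2**(2/3)*(-26 + 171*3**(1/3))/1120

cuts at 1/2: linearity sums the 2 kernel integrals
segment [0, 1/2) carries t; integrate it
over [1/2, 3/2), the kernel integral of (2 - t) enters the sum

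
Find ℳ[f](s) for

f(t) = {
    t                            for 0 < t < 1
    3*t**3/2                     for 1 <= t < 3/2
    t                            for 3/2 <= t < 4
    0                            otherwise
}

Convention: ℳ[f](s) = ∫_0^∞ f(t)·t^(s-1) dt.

(64*2**(2*s)*(s + 3) - 8*s + 24 + 81*3**s*(s + 1)/2**s - 24*3**s*(s + 3)/2**s)/(16*(s + 1)*(s + 3))
  Re(s) > -1

integrate the 3 segments split at 1, 3/2, then add the results
segment 0 to 1 holds t; add its integral
the [1, 3/2) slice contributes ∫ 3*t**3/2·t^(s-1) dt
on [3/2, 4): add ∫ t·t^(s-1) dt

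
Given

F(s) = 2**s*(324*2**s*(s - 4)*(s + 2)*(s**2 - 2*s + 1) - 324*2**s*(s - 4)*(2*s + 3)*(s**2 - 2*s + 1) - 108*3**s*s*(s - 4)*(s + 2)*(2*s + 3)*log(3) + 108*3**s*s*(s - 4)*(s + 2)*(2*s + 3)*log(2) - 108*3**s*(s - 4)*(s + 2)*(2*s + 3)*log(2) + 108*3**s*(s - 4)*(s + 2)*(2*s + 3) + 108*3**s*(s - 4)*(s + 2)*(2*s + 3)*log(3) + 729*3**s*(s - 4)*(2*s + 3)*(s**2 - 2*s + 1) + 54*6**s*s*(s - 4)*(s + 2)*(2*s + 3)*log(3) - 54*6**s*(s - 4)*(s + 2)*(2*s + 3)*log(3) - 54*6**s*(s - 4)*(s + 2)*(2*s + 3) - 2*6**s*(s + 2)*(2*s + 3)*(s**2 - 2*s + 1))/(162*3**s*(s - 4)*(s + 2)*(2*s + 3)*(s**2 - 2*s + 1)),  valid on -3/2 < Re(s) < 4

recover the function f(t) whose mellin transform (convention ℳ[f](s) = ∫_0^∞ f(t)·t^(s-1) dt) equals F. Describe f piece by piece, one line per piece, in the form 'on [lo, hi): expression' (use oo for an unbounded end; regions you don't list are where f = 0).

the common scale on t comes off first: 3*sqrt(6)*t**(3/2)/4 on [0, 2/3); 9*t**2/2 on [2/3, 1); 2*log(3*t/2)/(3*t) on [1, 2); …
undo the common scale on t: t**(3/2) on [0, 1); 2*t**2 on [1, 3/2); log(t)/t on [3/2, 3); …
slice at 4/3, 2, 4, transform all 4 pieces, and sum them
[0, 4/3) adds the kernel integral of 3*sqrt(3)*t**(3/2)/8
segment 4/3 to 2 holds 9*t**2/8; add its integral
for t in [2, 4): the term is ∫ 4*log(3*t/4)/(3*t)·t^(s-1)
on [4, ∞) integrate f = 256/(81*t**4) against the kernel

on [0, 4/3): 3*sqrt(3)*t**(3/2)/8
on [4/3, 2): 9*t**2/8
on [2, 4): 4*log(3*t/4)/(3*t)
on [4, oo): 256/(81*t**4)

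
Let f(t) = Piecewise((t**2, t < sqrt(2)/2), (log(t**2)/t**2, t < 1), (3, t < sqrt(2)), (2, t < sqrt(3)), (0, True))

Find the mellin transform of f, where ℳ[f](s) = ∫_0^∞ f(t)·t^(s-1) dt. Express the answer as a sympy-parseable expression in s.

invert the power substitution to get t on [0, 1/2); log(t)/t on [1/2, 1); 3 on [1, 2); …
linearity at sqrt(2)/2, 1, sqrt(2) turns ℳ[f](s) into 4 summed integrals
segment [0, sqrt(2)/2) carries t**2; integrate it
[sqrt(2)/2, 1) adds the kernel integral of log(t**2)/t**2
the [1, sqrt(2)) slice contributes ∫ 3·t^(s-1) dt
on [sqrt(2), sqrt(3)): add ∫ 2·t^(s-1) dt

(sqrt(2)/2)**s*(-4*2**(s/2)*s*(s + 2) - 6*2**(s/2)*(s + 2)*(s**2 - 4*s + 4) + 2*2**s*(s + 2)*(s**2 - 4*s + 4) + 4*6**(s/2)*(s + 2)*(s**2 - 4*s + 4) + 4*s**2*(s + 2)*log(2) - 8*s*(s + 2)*log(2) + 8*s*(s + 2) + s*(s**2 - 4*s + 4))/(2*s*(s + 2)*(s**2 - 4*s + 4))
  Re(s) > -2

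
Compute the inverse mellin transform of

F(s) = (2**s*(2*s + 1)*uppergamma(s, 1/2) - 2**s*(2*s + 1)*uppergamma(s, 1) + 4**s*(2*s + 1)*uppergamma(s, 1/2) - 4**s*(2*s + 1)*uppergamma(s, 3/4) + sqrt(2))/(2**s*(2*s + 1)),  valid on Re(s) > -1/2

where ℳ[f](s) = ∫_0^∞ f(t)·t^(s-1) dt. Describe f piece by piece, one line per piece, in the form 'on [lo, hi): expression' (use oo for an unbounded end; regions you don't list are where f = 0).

on [0, 1/2): sqrt(t)
on [1/2, 1): exp(-t)
on [1, 3/2): exp(-t/2)

f breaks at 1/2, 1 into 3 integrals to sum
for t in [0, 1/2): the term is ∫ sqrt(t)·t^(s-1)
on [1/2, 1) integrate f = exp(-t) against the kernel
∫ exp(-t/2)·t^(s-1) over [1, 3/2)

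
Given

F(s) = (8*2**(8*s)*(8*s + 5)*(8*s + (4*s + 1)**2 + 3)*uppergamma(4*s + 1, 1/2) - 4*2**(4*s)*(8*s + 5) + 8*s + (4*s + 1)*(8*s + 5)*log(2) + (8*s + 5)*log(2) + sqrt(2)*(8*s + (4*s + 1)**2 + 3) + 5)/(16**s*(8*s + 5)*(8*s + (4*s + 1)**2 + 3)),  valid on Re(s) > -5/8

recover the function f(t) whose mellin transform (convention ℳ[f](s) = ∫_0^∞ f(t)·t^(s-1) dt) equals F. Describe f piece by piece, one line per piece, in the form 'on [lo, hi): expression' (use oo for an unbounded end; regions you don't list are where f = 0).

on [0, 1/16): t**(5/8)
on [1/16, 1): sqrt(t)*log(t**(1/4))
on [1, oo): t**(1/4)*exp(-t**(1/4)/2)

back out the power substitution: t**(5/4) on [0, 1/4); t*log(sqrt(t)) on [1/4, 1); sqrt(t)*exp(-sqrt(t)/2) on [1, ∞)
undo the power substitution: t**(5/2) on [0, 1/2); t**2*log(t) on [1/2, 1); t*exp(-t/2) on [1, ∞)
back out the shared t-power: t**(3/2) on [0, 1/2); t*log(t) on [1/2, 1); exp(-t/2) on [1, ∞)
f breaks at 1/16, 1 into 3 integrals to sum
[0, 1/16) adds the kernel integral of t**(5/8)
segment 1/16 to 1 holds sqrt(t)*log(t**(1/4)); add its integral
piece [1, ∞): integrate t**(1/4)*exp(-t**(1/4)/2) against the kernel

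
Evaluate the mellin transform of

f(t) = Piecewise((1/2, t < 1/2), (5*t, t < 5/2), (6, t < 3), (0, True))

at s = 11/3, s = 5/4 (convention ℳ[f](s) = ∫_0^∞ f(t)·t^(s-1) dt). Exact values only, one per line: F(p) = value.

summing 3 kernel integrals split by 1/2, 5/2 yields ℳ[f](s)
∫ over [0, 1/2) of 1/2·t^(s-1) joins the sum
segment [1/2, 5/2) carries 5*t; integrate it
on [5/2, 3): add ∫ 6·t^(s-1) dt

F(11/3) = 3*2**(1/3)*(-41 + 13375*5**(2/3) + 36288*6**(2/3))/4928
F(5/4) = 2**(3/4)*(-16 + 85*5**(1/4) + 648*6**(1/4))/90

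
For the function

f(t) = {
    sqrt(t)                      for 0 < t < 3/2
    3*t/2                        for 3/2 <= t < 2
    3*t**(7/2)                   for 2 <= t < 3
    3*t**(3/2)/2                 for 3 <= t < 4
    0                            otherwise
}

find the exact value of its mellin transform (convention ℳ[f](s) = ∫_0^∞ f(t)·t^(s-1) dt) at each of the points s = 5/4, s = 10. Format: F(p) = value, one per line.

F(5/4) = -192*2**(3/4)/19 - 3*2**(3/4)*3**(1/4)/4 + 3*2**(1/4)*3**(3/4)/7 + 8*2**(1/4)/3 + 192*sqrt(2)/11 + 9666*3**(3/4)/209
F(10) = -16384*sqrt(2)/9 + 19683*sqrt(6)/7168 + 7617321*sqrt(3)/23 + 1134148549977/1036288

linearity at 3/2, 2, 3 turns ℳ[f](s) into 4 summed integrals
segment [0, 3/2) carries sqrt(t); integrate it
for t in [3/2, 2): the term is ∫ 3*t/2·t^(s-1)
over [2, 3), the kernel integral of 3*t**(7/2) enters the sum
[3, 4) adds the kernel integral of 3*t**(3/2)/2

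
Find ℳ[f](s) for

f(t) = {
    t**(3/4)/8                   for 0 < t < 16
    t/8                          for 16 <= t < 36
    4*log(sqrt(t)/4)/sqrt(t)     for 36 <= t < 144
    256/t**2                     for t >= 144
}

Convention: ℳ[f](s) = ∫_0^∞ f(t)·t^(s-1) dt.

reversing the power substitution: t**(3/2)/8 on [0, 4); t**2/8 on [4, 6); 4*log(t/4)/t on [6, 12); …
invert the common scale on t to get sqrt(2)*t**(3/2)/4 on [0, 2); t**2/2 on [2, 3); 2*log(t/2)/t on [3, 6); …
the common scale on t comes off first: t**(3/2) on [0, 1); 2*t**2 on [1, 3/2); log(t)/t on [3/2, 3); …
split f at 16, 36, 144: ℳ[f](s) collects 4 kernel integrals
on [0, 16): add ∫ t**(3/4)/8·t^(s-1) dt
the [16, 36) slice contributes ∫ t/8·t^(s-1) dt
the [36, 144) slice contributes ∫ 4*log(sqrt(t)/4)/sqrt(t)·t^(s-1) dt
segment 144 to ∞ holds 256/t**2; add its integral

2**(2*s)*(324*2**(2*s)*(2*s - 4)*(2*s + 2)*(4*s**2 - 4*s + 1) - 324*2**(2*s)*(2*s - 4)*(4*s + 3)*(4*s**2 - 4*s + 1) - 216*3**(2*s)*s*(2*s - 4)*(2*s + 2)*(4*s + 3)*log(3) + 216*3**(2*s)*s*(2*s - 4)*(2*s + 2)*(4*s + 3)*log(2) - 108*3**(2*s)*(2*s - 4)*(2*s + 2)*(4*s + 3)*log(2) + 108*3**(2*s)*(2*s - 4)*(2*s + 2)*(4*s + 3) + 108*3**(2*s)*(2*s - 4)*(2*s + 2)*(4*s + 3)*log(3) + 729*3**(2*s)*(2*s - 4)*(4*s + 3)*(4*s**2 - 4*s + 1) + 108*6**(2*s)*s*(2*s - 4)*(2*s + 2)*(4*s + 3)*log(3) - 54*6**(2*s)*(2*s - 4)*(2*s + 2)*(4*s + 3)*log(3) - 54*6**(2*s)*(2*s - 4)*(2*s + 2)*(4*s + 3) - 2*6**(2*s)*(2*s + 2)*(4*s + 3)*(4*s**2 - 4*s + 1))/(81*(2*s - 4)*(2*s + 2)*(4*s + 3)*(4*s**2 - 4*s + 1))
  -3/4 < Re(s) < 2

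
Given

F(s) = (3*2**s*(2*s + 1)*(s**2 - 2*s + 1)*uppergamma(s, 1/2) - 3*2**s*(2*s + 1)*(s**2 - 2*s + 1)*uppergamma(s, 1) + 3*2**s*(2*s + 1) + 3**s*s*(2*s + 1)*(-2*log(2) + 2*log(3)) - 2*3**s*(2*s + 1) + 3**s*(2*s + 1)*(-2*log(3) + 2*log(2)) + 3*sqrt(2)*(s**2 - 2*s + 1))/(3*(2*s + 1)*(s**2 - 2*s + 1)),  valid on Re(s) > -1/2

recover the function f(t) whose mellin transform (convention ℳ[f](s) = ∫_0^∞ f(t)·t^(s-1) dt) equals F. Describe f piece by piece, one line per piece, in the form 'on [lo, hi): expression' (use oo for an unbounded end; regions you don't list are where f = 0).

undo the common scale on t: sqrt(t) on [0, 1/2); exp(-t) on [1/2, 1); log(t)/t on [1, 3/2)
f breaks at 1, 2 into 3 integrals to sum
the [0, 1) slice contributes ∫ sqrt(2)*sqrt(t)/2·t^(s-1) dt
between 1 and 2 the integrand is exp(-t/2)·t^(s-1)
for t in [2, 3): the term is ∫ 2*log(t/2)/t·t^(s-1)

on [0, 1): sqrt(2)*sqrt(t)/2
on [1, 2): exp(-t/2)
on [2, 3): 2*log(t/2)/t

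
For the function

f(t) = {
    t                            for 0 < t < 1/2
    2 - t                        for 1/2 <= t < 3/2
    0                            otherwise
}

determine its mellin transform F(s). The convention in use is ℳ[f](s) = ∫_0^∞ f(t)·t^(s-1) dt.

(3**s*s + 4*3**s - 2*s - 4)/(2*2**s*s*(s + 1))
  Re(s) > -1

linearity at 1/2 turns ℳ[f](s) into 2 summed integrals
over [0, 1/2), the kernel integral of t enters the sum
∫ over [1/2, 3/2) of (2 - t)·t^(s-1) joins the sum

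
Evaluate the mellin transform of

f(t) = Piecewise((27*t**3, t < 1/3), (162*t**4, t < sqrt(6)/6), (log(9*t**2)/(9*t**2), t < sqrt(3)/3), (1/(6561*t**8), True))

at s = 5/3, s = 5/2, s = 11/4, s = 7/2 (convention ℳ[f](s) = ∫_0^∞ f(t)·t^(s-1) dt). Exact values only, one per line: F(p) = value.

F(5/3) = -3077*3**(1/6)/1539 - 3**(1/6)*log(3)/3 - 6**(1/6)*log(2)/3 - 11*3**(1/3)/714 + 6**(1/6)*log(3)/3 + 145*6**(1/6)/68
F(5/2) = -2374*3**(3/4)/8019 - 6**(3/4)*log(3)/27 - 2*sqrt(3)/429 + 6**(3/4)*log(2)/27 + 2*3**(3/4)*log(3)/27 + 235*6**(3/4)/1404
F(11/4) = -2012*3**(5/8)/15309 - 2*6**(5/8)*log(3)/81 - 76*3**(1/4)/16767 + 2*6**(5/8)*log(2)/81 + 4*3**(5/8)*log(3)/81 + 41*6**(5/8)/486
F(7/2) = -214*3**(1/4)/6561 - 6**(1/4)*log(3)/81 - 22*sqrt(3)/15795 + 6**(1/4)*log(2)/81 + 2*3**(1/4)*log(3)/81 + 161*6**(1/4)/4860

back out the common scale on t: t**3 on [0, 1); 2*t**4 on [1, sqrt(6)/2); log(t**2)/t**2 on [sqrt(6)/2, sqrt(3)); …
undo the power substitution: t**(3/2) on [0, 1); 2*t**2 on [1, 3/2); log(t)/t on [3/2, 3); …
split f at 1/3, sqrt(6)/6, sqrt(3)/3: ℳ[f](s) collects 4 kernel integrals
piece [0, 1/3): integrate 27*t**3 against the kernel
between 1/3 and sqrt(6)/6 the integrand is 162*t**4·t^(s-1)
the [sqrt(6)/6, sqrt(3)/3) slice contributes ∫ log(9*t**2)/(9*t**2)·t^(s-1) dt
on [sqrt(3)/3, ∞) integrate f = 1/(6561*t**8) against the kernel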